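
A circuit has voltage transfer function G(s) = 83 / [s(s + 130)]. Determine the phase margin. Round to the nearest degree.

90 deg

Gain crossover: |G(jω)| = 1 at ω ≈ 0.638 rad/s.
∠G(j0.638) = −90° − arctan(0.638/130) ≈ -90.28°
PM = 180° + (-90.28°) = 89.72°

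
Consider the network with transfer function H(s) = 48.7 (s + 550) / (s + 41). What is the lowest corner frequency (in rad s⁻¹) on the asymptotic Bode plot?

41 rad s⁻¹

Break frequencies occur at each pole and zero magnitude: 41 rad s⁻¹, 550 rad s⁻¹.
The lowest is 41 rad s⁻¹.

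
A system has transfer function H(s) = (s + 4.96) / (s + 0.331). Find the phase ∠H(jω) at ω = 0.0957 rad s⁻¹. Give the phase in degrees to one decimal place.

∠(j0.0957 + 4.96) = arctan(0.0957/4.96) = 1.11°
∠(j0.0957 + 0.331) = arctan(0.0957/0.331) = 16.13°
∠H(j0.0957) = 1.11° − 16.13° = -15.02°

-15.0°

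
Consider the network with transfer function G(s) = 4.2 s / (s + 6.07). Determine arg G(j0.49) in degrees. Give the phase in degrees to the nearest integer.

∠(j0.49) = 90.00°
∠(j0.49 + 6.07) = arctan(0.49/6.07) = 4.62°
∠G(j0.49) = 90.00° − 4.62° = 85.38°

85 deg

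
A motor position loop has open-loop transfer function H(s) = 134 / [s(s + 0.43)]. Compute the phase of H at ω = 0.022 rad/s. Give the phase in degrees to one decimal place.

∠(j0.022 + 0.43) = arctan(0.022/0.43) = 2.93°
∠(j0.022) = 90.00°
∠H(j0.022) = − (2.93° + 90.00°) = -92.93°

-92.9°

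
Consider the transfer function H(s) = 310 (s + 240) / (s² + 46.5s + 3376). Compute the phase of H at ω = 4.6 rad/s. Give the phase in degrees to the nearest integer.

∠(j4.6 + 240) = arctan(4.6/240) = 1.10°
∠[(j4.6)² + 46.5(j4.6) + 3376] = ∠[3354.8 + j213.9] = 3.65°
∠H(j4.6) = 1.10° − 3.65° = -2.55°

-3°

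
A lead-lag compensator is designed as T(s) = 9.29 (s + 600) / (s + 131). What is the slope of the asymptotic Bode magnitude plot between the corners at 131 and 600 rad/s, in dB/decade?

In this band the factors already past their corner are: pole at 131; net slope = -20 dB/decade.

-20 dB/decade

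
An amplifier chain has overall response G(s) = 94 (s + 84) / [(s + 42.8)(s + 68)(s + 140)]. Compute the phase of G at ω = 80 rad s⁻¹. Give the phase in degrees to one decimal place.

∠(j80 + 84) = arctan(80/84) = 43.60°
∠(j80 + 42.8) = arctan(80/42.8) = 61.85°
∠(j80 + 68) = arctan(80/68) = 49.64°
∠(j80 + 140) = arctan(80/140) = 29.74°
∠G(j80) = 43.60° − (61.85° + 49.64° + 29.74°) = -97.63°

-97.6°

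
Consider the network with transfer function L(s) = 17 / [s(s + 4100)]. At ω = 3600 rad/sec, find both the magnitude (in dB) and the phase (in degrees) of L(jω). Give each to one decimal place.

|j3600 + 4100| = √(3600² + 4100²) = 5456
|j3600| = 3600
|L(j3600)| = 17 / (5456 × 3600) = 8.6548e-07
20 log₁₀(8.6548e-07) = -121.25 dB
∠(j3600 + 4100) = arctan(3600/4100) = 41.28°
∠(j3600) = 90.00°
∠L(j3600) = − (41.28° + 90.00°) = -131.28°

|L| = -121.3 dB, ∠L = -131.3°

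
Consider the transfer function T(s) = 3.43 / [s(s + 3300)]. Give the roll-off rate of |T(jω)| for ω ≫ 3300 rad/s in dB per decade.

-40 dB/decade

With 0 zeros and 2 poles, the high-frequency asymptotic slope is 20 × (0 − 2) = -40 dB/decade.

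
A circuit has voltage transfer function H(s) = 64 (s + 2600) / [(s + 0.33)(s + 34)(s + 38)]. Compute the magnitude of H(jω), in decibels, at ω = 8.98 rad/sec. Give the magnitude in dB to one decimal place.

|j8.98 + 2600| = √(8.98² + 2600²) = 2600
|j8.98 + 0.33| = √(8.98² + 0.33²) = 8.986
|j8.98 + 34| = √(8.98² + 34²) = 35.17
|j8.98 + 38| = √(8.98² + 38²) = 39.05
|H(j8.98)| = 64 × 2600 / (8.986 × 35.17 × 39.05) = 13.486
20 log₁₀(13.486) = 22.60 dB

22.6 dB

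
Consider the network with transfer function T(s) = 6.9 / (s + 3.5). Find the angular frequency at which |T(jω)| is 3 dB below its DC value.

3.5 rad/sec

For a single-pole low-pass, the −3 dB point is at the pole: ω = 3.5 rad/sec.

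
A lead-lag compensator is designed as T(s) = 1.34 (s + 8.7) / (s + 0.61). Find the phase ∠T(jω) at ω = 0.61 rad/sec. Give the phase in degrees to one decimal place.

∠(j0.61 + 8.7) = arctan(0.61/8.7) = 4.01°
∠(j0.61 + 0.61) = arctan(0.61/0.61) = 45.00°
∠T(j0.61) = 4.01° − 45.00° = -40.99°

-41.0°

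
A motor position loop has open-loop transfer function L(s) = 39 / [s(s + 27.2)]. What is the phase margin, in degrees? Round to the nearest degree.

Gain crossover: |L(jω)| = 1 at ω ≈ 1.43 rad/s.
∠L(j1.43) = −90° − arctan(1.43/27.2) ≈ -93.01°
PM = 180° + (-93.01°) = 86.99°

87°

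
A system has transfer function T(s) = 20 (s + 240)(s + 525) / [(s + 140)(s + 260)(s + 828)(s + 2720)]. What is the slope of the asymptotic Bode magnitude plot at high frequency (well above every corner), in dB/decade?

-40 dB/decade

With 2 zeros and 4 poles, the high-frequency asymptotic slope is 20 × (2 − 4) = -40 dB/decade.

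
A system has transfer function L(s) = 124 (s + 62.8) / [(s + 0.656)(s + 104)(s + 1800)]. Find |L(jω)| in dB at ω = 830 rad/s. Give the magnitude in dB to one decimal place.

-82.5 dB

|j830 + 62.8| = √(830² + 62.8²) = 832.4
|j830 + 0.656| = √(830² + 0.656²) = 830
|j830 + 104| = √(830² + 104²) = 836.5
|j830 + 1800| = √(830² + 1800²) = 1982
|L(j830)| = 124 × 832.4 / (830 × 836.5 × 1982) = 7.5001e-05
20 log₁₀(7.5001e-05) = -82.50 dB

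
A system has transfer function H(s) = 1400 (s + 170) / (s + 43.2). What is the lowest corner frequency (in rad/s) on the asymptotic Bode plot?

Break frequencies occur at each pole and zero magnitude: 43.2 rad/s, 170 rad/s.
The lowest is 43.2 rad/s.

43.2 rad/s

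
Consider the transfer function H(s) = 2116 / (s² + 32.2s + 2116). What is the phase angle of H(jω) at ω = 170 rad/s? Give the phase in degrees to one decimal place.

-168.4°

∠[(j170)² + 32.2(j170) + 2116] = ∠[-26784 + j5474] = 168.45°
∠H(j170) = −168.45° = -168.45°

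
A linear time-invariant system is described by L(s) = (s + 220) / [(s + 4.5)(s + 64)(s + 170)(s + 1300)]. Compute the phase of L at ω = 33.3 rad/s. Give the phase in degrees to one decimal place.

-113.7°

∠(j33.3 + 220) = arctan(33.3/220) = 8.61°
∠(j33.3 + 4.5) = arctan(33.3/4.5) = 82.30°
∠(j33.3 + 64) = arctan(33.3/64) = 27.49°
∠(j33.3 + 170) = arctan(33.3/170) = 11.08°
∠(j33.3 + 1300) = arctan(33.3/1300) = 1.47°
∠L(j33.3) = 8.61° − (82.30° + 27.49° + 11.08° + 1.47°) = -113.74°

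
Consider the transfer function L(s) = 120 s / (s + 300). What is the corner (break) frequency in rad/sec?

The single real pole at s = −300 gives a corner at ω = 300 rad/sec.

300 rad/sec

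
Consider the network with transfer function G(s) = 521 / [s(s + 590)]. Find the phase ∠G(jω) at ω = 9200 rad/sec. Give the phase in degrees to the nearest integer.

-176°

∠(j9200 + 590) = arctan(9200/590) = 86.33°
∠(j9200) = 90.00°
∠G(j9200) = − (86.33° + 90.00°) = -176.33°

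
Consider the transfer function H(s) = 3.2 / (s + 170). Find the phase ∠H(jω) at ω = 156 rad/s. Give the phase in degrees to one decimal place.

-42.5°

∠(j156 + 170) = arctan(156/170) = 42.54°
∠H(j156) = −42.54° = -42.54°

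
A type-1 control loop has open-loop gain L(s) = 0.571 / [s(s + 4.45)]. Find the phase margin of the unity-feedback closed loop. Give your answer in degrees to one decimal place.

Gain crossover: |L(jω)| = 1 at ω ≈ 0.128 rad/s.
∠L(j0.128) = −90° − arctan(0.128/4.45) ≈ -91.65°
PM = 180° + (-91.65°) = 88.35°

88.3°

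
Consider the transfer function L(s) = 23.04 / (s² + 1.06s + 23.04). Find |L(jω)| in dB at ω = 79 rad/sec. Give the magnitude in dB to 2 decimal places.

|(j79)² + 1.06(j79) + 23.04| = |-6218 + j83.74| = 6219
|L(j79)| = 23.04 / 6219 = 0.0037051
20 log₁₀(0.0037051) = -48.624 dB

-48.62 dB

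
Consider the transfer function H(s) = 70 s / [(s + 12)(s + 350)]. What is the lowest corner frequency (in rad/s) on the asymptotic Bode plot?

12 rad/s

Break frequencies occur at each pole and zero magnitude: 12 rad/s, 350 rad/s.
The lowest is 12 rad/s.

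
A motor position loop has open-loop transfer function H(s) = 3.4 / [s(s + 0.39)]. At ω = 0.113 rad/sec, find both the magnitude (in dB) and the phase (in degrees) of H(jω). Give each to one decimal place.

|H| = 37.4 dB, ∠H = -106.2 deg

|j0.113 + 0.39| = √(0.113² + 0.39²) = 0.406
|j0.113| = 0.113
|H(j0.113)| = 3.4 / (0.406 × 0.113) = 74.102
20 log₁₀(74.102) = 37.40 dB
∠(j0.113 + 0.39) = arctan(0.113/0.39) = 16.16°
∠(j0.113) = 90.00°
∠H(j0.113) = − (16.16° + 90.00°) = -106.16°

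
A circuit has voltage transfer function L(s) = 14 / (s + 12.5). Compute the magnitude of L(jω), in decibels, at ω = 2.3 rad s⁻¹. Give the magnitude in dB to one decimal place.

0.8 dB

|j2.3 + 12.5| = √(2.3² + 12.5²) = 12.71
|L(j2.3)| = 14 / 12.71 = 1.1015
20 log₁₀(1.1015) = 0.84 dB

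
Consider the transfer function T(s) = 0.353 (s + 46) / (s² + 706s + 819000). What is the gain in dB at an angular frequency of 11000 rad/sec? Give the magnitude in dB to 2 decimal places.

-89.83 dB

|j11000 + 46| = √(11000² + 46²) = 1.1e+04
|(j11000)² + 706(j11000) + 819000| = |-1.2018e+08 + j7.766e+06| = 1.204e+08
|T(j11000)| = 0.353 × 1.1e+04 / 1.204e+08 = 3.2243e-05
20 log₁₀(3.2243e-05) = -89.831 dB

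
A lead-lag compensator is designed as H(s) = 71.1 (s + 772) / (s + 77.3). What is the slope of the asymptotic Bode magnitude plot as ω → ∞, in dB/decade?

0 dB/decade

With 1 zero and 1 pole, the high-frequency asymptotic slope is 20 × (1 − 1) = 0 dB/decade.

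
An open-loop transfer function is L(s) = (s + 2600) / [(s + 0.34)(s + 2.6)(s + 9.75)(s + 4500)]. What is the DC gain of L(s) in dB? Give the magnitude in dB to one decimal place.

-23.5 dB

L(0) = 1 × 2600 / (0.34 × 2.6 × 9.75 × 4500) = 0.067035
20 log₁₀(0.067035) = -23.47 dB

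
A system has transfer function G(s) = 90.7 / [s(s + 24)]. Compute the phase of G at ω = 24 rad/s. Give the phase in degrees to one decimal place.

-135.0°

∠(j24 + 24) = arctan(24/24) = 45.00°
∠(j24) = 90.00°
∠G(j24) = − (45.00° + 90.00°) = -135.00°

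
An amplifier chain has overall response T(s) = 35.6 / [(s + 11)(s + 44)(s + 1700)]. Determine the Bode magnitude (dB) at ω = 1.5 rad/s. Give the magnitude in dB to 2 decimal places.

|j1.5 + 11| = √(1.5² + 11²) = 11.1
|j1.5 + 44| = √(1.5² + 44²) = 44.03
|j1.5 + 1700| = √(1.5² + 1700²) = 1700
|T(j1.5)| = 35.6 / (11.1 × 44.03 × 1700) = 4.2845e-05
20 log₁₀(4.2845e-05) = -87.362 dB

-87.36 dB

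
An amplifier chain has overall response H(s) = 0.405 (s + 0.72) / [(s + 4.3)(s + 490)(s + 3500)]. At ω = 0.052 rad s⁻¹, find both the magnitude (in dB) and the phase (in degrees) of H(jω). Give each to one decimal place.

|H| = -148.0 dB, ∠H = 3.4 deg

|j0.052 + 0.72| = √(0.052² + 0.72²) = 0.7219
|j0.052 + 4.3| = √(0.052² + 4.3²) = 4.3
|j0.052 + 490| = √(0.052² + 490²) = 490
|j0.052 + 3500| = √(0.052² + 3500²) = 3500
|H(j0.052)| = 0.405 × 0.7219 / (4.3 × 490 × 3500) = 3.9642e-08
20 log₁₀(3.9642e-08) = -148.04 dB
∠(j0.052 + 0.72) = arctan(0.052/0.72) = 4.13°
∠(j0.052 + 4.3) = arctan(0.052/4.3) = 0.69°
∠(j0.052 + 490) = arctan(0.052/490) = 0.01°
∠(j0.052 + 3500) = arctan(0.052/3500) = 0.00°
∠H(j0.052) = 4.13° − (0.69° + 0.01° + 0.00°) = 3.43°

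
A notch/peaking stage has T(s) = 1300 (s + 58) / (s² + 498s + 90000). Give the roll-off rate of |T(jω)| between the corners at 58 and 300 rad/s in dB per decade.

In this band the factors already past their corner are: zero at 58; net slope = 20 dB/decade.

20 dB/decade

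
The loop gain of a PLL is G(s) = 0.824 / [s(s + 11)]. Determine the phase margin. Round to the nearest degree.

Gain crossover: |G(jω)| = 1 at ω ≈ 0.0749 rad s⁻¹.
∠G(j0.0749) = −90° − arctan(0.0749/11) ≈ -90.39°
PM = 180° + (-90.39°) = 89.61°

90°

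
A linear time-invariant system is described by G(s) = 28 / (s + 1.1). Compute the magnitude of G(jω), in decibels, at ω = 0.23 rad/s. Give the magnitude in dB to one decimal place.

27.9 dB

|j0.23 + 1.1| = √(0.23² + 1.1²) = 1.124
|G(j0.23)| = 28 / 1.124 = 24.916
20 log₁₀(24.916) = 27.93 dB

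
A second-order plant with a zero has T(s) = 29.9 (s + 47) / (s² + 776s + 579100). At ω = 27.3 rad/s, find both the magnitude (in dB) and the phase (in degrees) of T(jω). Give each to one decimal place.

|T| = -51.0 dB, ∠T = 28.1°

|j27.3 + 47| = √(27.3² + 47²) = 54.35
|(j27.3)² + 776(j27.3) + 579100| = |5.7835e+05 + j21185| = 5.787e+05
|T(j27.3)| = 29.9 × 54.35 / 5.787e+05 = 0.0028081
20 log₁₀(0.0028081) = -51.03 dB
∠(j27.3 + 47) = arctan(27.3/47) = 30.15°
∠[(j27.3)² + 776(j27.3) + 579100] = ∠[5.7835e+05 + j21185] = 2.10°
∠T(j27.3) = 30.15° − 2.10° = 28.05°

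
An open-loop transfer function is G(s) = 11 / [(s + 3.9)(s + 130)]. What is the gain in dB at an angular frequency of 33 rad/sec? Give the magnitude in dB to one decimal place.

-52.2 dB

|j33 + 3.9| = √(33² + 3.9²) = 33.23
|j33 + 130| = √(33² + 130²) = 134.1
|G(j33)| = 11 / (33.23 × 134.1) = 0.0024681
20 log₁₀(0.0024681) = -52.15 dB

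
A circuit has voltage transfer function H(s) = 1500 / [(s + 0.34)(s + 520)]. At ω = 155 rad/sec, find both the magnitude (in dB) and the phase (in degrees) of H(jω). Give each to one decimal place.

|j155 + 0.34| = √(155² + 0.34²) = 155
|j155 + 520| = √(155² + 520²) = 542.6
|H(j155)| = 1500 / (155 × 542.6) = 0.017835
20 log₁₀(0.017835) = -34.97 dB
∠(j155 + 0.34) = arctan(155/0.34) = 89.87°
∠(j155 + 520) = arctan(155/520) = 16.60°
∠H(j155) = − (89.87° + 16.60°) = -106.47°

|H| = -35.0 dB, ∠H = -106.5 deg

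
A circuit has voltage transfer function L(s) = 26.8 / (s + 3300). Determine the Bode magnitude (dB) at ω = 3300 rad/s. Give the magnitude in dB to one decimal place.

-44.8 dB

|j3300 + 3300| = √(3300² + 3300²) = 4667
|L(j3300)| = 26.8 / 4667 = 0.0057426
20 log₁₀(0.0057426) = -44.82 dB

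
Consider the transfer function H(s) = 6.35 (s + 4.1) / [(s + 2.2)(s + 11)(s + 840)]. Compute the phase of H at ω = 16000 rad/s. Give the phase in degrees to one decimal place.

∠(j16000 + 4.1) = arctan(16000/4.1) = 89.99°
∠(j16000 + 2.2) = arctan(16000/2.2) = 89.99°
∠(j16000 + 11) = arctan(16000/11) = 89.96°
∠(j16000 + 840) = arctan(16000/840) = 86.99°
∠H(j16000) = 89.99° − (89.99° + 89.96° + 86.99°) = -176.96°

-177.0°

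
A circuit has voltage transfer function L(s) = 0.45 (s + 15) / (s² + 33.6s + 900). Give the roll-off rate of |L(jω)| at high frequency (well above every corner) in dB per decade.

With 1 zero and 2 poles, the high-frequency asymptotic slope is 20 × (1 − 2) = -20 dB/decade.

-20 dB/decade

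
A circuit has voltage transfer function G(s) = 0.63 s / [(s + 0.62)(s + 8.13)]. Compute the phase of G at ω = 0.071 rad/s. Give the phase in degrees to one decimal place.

∠(j0.071) = 90.00°
∠(j0.071 + 0.62) = arctan(0.071/0.62) = 6.53°
∠(j0.071 + 8.13) = arctan(0.071/8.13) = 0.50°
∠G(j0.071) = 90.00° − (6.53° + 0.50°) = 82.97°

83.0°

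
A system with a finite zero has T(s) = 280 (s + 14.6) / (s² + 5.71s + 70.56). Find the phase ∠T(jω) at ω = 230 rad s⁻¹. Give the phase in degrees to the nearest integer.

-92°

∠(j230 + 14.6) = arctan(230/14.6) = 86.37°
∠[(j230)² + 5.71(j230) + 70.56] = ∠[-52829 + j1313.3] = 178.58°
∠T(j230) = 86.37° − 178.58° = -92.21°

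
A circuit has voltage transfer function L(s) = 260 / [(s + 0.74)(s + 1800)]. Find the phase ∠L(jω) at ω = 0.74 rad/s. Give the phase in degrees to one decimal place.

∠(j0.74 + 0.74) = arctan(0.74/0.74) = 45.00°
∠(j0.74 + 1800) = arctan(0.74/1800) = 0.02°
∠L(j0.74) = − (45.00° + 0.02°) = -45.02°

-45.0 deg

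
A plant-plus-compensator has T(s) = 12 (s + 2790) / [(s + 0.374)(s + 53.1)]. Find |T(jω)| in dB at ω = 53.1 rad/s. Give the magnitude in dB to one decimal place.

|j53.1 + 2790| = √(53.1² + 2790²) = 2791
|j53.1 + 0.374| = √(53.1² + 0.374²) = 53.1
|j53.1 + 53.1| = √(53.1² + 53.1²) = 75.09
|T(j53.1)| = 12 × 2791 / (53.1 × 75.09) = 8.3975
20 log₁₀(8.3975) = 18.48 dB

18.5 dB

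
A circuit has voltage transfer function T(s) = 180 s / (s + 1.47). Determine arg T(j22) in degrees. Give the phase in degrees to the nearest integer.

∠(j22) = 90.00°
∠(j22 + 1.47) = arctan(22/1.47) = 86.18°
∠T(j22) = 90.00° − 86.18° = 3.82°

4°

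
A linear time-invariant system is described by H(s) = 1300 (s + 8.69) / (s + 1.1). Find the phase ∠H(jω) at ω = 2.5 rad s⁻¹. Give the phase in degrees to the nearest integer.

∠(j2.5 + 8.69) = arctan(2.5/8.69) = 16.05°
∠(j2.5 + 1.1) = arctan(2.5/1.1) = 66.25°
∠H(j2.5) = 16.05° − 66.25° = -50.20°

-50 deg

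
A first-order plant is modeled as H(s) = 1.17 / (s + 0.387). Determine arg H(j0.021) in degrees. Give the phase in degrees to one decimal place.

-3.1°

∠(j0.021 + 0.387) = arctan(0.021/0.387) = 3.11°
∠H(j0.021) = −3.11° = -3.11°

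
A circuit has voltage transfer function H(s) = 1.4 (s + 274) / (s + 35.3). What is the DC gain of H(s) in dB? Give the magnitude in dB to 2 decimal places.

H(0) = 1.4 × 274 / 35.3 = 10.867
20 log₁₀(10.867) = 20.722 dB

20.72 dB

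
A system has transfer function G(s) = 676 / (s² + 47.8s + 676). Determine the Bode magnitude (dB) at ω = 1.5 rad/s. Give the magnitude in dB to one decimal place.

-0.0 dB

|(j1.5)² + 47.8(j1.5) + 676| = |673.75 + j71.7| = 677.6
|G(j1.5)| = 676 / 677.6 = 0.99771
20 log₁₀(0.99771) = -0.02 dB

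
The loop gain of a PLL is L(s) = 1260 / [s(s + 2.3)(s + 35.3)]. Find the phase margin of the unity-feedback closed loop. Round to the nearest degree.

Gain crossover: |L(jω)| = 1 at ω ≈ 5.72 rad/s.
∠L(j5.72) = −90° − arctan(5.72/2.3) − arctan(5.72/35.3) ≈ -167.29°
PM = 180° + (-167.29°) = 12.71°

13°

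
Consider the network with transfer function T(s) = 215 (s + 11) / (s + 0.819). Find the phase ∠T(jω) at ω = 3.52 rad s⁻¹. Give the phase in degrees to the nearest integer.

∠(j3.52 + 11) = arctan(3.52/11) = 17.74°
∠(j3.52 + 0.819) = arctan(3.52/0.819) = 76.90°
∠T(j3.52) = 17.74° − 76.90° = -59.16°

-59°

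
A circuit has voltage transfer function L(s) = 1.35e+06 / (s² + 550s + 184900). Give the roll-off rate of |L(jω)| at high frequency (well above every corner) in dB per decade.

With 0 zeros and 2 poles, the high-frequency asymptotic slope is 20 × (0 − 2) = -40 dB/decade.

-40 dB/decade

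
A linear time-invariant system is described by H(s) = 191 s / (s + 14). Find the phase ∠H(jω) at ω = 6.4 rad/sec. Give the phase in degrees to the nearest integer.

65 deg

∠(j6.4) = 90.00°
∠(j6.4 + 14) = arctan(6.4/14) = 24.57°
∠H(j6.4) = 90.00° − 24.57° = 65.43°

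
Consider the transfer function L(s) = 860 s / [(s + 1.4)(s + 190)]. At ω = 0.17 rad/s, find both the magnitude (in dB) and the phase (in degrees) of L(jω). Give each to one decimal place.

|L| = -5.3 dB, ∠L = 83.0 deg

|j0.17| = 0.17
|j0.17 + 1.4| = √(0.17² + 1.4²) = 1.41
|j0.17 + 190| = √(0.17² + 190²) = 190
|L(j0.17)| = 860 × 0.17 / (1.41 × 190) = 0.54562
20 log₁₀(0.54562) = -5.26 dB
∠(j0.17) = 90.00°
∠(j0.17 + 1.4) = arctan(0.17/1.4) = 6.92°
∠(j0.17 + 190) = arctan(0.17/190) = 0.05°
∠L(j0.17) = 90.00° − (6.92° + 0.05°) = 83.03°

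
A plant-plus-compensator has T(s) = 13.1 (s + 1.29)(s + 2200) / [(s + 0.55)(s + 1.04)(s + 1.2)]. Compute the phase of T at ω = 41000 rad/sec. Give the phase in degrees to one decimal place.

-93.1 deg

∠(j41000 + 1.29) = arctan(41000/1.29) = 90.00°
∠(j41000 + 2200) = arctan(41000/2200) = 86.93°
∠(j41000 + 0.55) = arctan(41000/0.55) = 90.00°
∠(j41000 + 1.04) = arctan(41000/1.04) = 90.00°
∠(j41000 + 1.2) = arctan(41000/1.2) = 90.00°
∠T(j41000) = 90.00° + 86.93° − (90.00° + 90.00° + 90.00°) = -93.07°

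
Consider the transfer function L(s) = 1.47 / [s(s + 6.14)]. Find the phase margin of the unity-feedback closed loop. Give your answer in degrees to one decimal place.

Gain crossover: |L(jω)| = 1 at ω ≈ 0.239 rad/s.
∠L(j0.239) = −90° − arctan(0.239/6.14) ≈ -92.23°
PM = 180° + (-92.23°) = 87.77°

87.8°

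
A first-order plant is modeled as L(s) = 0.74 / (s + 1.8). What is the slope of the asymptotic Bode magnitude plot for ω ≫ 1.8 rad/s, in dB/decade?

-20 dB/decade

With 0 zeros and 1 pole, the high-frequency asymptotic slope is 20 × (0 − 1) = -20 dB/decade.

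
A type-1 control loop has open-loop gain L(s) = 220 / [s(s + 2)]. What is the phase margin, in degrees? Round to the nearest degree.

Gain crossover: |L(jω)| = 1 at ω ≈ 14.8 rad/sec.
∠L(j14.8) = −90° − arctan(14.8/2) ≈ -172.29°
PM = 180° + (-172.29°) = 7.71°

8°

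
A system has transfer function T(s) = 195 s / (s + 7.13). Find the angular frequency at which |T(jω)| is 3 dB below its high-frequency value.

For a single-pole high-pass, the −3 dB point is at the pole: ω = 7.13 rad/s.

7.13 rad/s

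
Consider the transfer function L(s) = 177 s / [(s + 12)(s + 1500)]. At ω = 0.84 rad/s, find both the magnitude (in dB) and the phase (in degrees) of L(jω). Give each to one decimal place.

|j0.84| = 0.84
|j0.84 + 12| = √(0.84² + 12²) = 12.03
|j0.84 + 1500| = √(0.84² + 1500²) = 1500
|L(j0.84)| = 177 × 0.84 / (12.03 × 1500) = 0.0082398
20 log₁₀(0.0082398) = -41.68 dB
∠(j0.84) = 90.00°
∠(j0.84 + 12) = arctan(0.84/12) = 4.00°
∠(j0.84 + 1500) = arctan(0.84/1500) = 0.03°
∠L(j0.84) = 90.00° − (4.00° + 0.03°) = 85.96°

|L| = -41.7 dB, ∠L = 86.0°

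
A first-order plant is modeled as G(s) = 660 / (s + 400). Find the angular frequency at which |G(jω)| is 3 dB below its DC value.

For a single-pole low-pass, the −3 dB point is at the pole: ω = 400 rad/s.

400 rad/s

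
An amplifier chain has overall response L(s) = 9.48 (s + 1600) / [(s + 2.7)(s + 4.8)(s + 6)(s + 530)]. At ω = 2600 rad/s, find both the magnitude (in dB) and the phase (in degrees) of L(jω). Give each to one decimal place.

|j2600 + 1600| = √(2600² + 1600²) = 3053
|j2600 + 2.7| = √(2600² + 2.7²) = 2600
|j2600 + 4.8| = √(2600² + 4.8²) = 2600
|j2600 + 6| = √(2600² + 6²) = 2600
|j2600 + 530| = √(2600² + 530²) = 2653
|L(j2600)| = 9.48 × 3053 / (2600 × 2600 × 2600 × 2653) = 6.2055e-10
20 log₁₀(6.2055e-10) = -184.14 dB
∠(j2600 + 1600) = arctan(2600/1600) = 58.39°
∠(j2600 + 2.7) = arctan(2600/2.7) = 89.94°
∠(j2600 + 4.8) = arctan(2600/4.8) = 89.89°
∠(j2600 + 6) = arctan(2600/6) = 89.87°
∠(j2600 + 530) = arctan(2600/530) = 78.48°
∠L(j2600) = 58.39° − (89.94° + 89.89° + 89.87° + 78.48°) = -289.79°

|L| = -184.1 dB, ∠L = -289.8°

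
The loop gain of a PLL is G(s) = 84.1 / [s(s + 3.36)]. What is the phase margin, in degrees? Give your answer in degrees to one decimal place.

Gain crossover: |G(jω)| = 1 at ω ≈ 8.87 rad/s.
∠G(j8.87) = −90° − arctan(8.87/3.36) ≈ -159.25°
PM = 180° + (-159.25°) = 20.75°

20.8°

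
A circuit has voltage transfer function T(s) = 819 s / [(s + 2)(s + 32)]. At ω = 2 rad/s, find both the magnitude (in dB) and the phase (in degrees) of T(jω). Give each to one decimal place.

|j2| = 2
|j2 + 2| = √(2² + 2²) = 2.828
|j2 + 32| = √(2² + 32²) = 32.06
|T(j2)| = 819 × 2 / (2.828 × 32.06) = 18.062
20 log₁₀(18.062) = 25.14 dB
∠(j2) = 90.00°
∠(j2 + 2) = arctan(2/2) = 45.00°
∠(j2 + 32) = arctan(2/32) = 3.58°
∠T(j2) = 90.00° − (45.00° + 3.58°) = 41.42°

|T| = 25.1 dB, ∠T = 41.4°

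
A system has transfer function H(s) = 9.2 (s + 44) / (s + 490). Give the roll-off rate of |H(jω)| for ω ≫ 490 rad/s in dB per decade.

0 dB/decade

With 1 zero and 1 pole, the high-frequency asymptotic slope is 20 × (1 − 1) = 0 dB/decade.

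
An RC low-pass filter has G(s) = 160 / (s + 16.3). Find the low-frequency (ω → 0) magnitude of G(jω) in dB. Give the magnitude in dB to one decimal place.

19.8 dB

G(0) = 160 / 16.3 = 9.816
20 log₁₀(9.816) = 19.84 dB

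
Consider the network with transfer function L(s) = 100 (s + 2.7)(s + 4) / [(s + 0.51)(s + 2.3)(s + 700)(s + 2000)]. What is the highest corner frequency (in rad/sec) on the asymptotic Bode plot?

2000 rad/sec

Break frequencies occur at each pole and zero magnitude: 0.51 rad/sec, 2.3 rad/sec, 2.7 rad/sec, 4 rad/sec, 700 rad/sec, 2000 rad/sec.
The highest is 2000 rad/sec.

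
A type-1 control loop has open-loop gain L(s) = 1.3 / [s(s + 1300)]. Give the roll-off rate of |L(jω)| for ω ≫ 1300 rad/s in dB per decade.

With 0 zeros and 2 poles, the high-frequency asymptotic slope is 20 × (0 − 2) = -40 dB/decade.

-40 dB/decade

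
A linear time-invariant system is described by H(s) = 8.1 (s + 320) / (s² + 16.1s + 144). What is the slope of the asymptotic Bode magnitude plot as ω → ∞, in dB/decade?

With 1 zero and 2 poles, the high-frequency asymptotic slope is 20 × (1 − 2) = -20 dB/decade.

-20 dB/decade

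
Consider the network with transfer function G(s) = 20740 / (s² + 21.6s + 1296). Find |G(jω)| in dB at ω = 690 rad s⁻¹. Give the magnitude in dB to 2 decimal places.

|(j690)² + 21.6(j690) + 1296| = |-4.748e+05 + j14904| = 4.75e+05
|G(j690)| = 20740 / 4.75e+05 = 0.04366
20 log₁₀(0.04366) = -27.198 dB

-27.20 dB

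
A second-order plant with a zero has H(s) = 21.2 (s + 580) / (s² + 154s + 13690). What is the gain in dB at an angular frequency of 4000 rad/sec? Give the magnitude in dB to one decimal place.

|j4000 + 580| = √(4000² + 580²) = 4042
|(j4000)² + 154(j4000) + 13690| = |-1.5986e+07 + j6.16e+05| = 1.6e+07
|H(j4000)| = 21.2 × 4042 / 1.6e+07 = 0.005356
20 log₁₀(0.005356) = -45.42 dB

-45.4 dB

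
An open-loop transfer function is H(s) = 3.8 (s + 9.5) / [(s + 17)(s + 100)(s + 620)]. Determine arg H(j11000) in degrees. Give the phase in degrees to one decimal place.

∠(j11000 + 9.5) = arctan(11000/9.5) = 89.95°
∠(j11000 + 17) = arctan(11000/17) = 89.91°
∠(j11000 + 100) = arctan(11000/100) = 89.48°
∠(j11000 + 620) = arctan(11000/620) = 86.77°
∠H(j11000) = 89.95° − (89.91° + 89.48° + 86.77°) = -176.21°

-176.2°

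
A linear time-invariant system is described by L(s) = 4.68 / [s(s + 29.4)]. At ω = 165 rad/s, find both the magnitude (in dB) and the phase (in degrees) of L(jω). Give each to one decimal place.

|L| = -75.4 dB, ∠L = -169.9°

|j165 + 29.4| = √(165² + 29.4²) = 167.6
|j165| = 165
|L(j165)| = 4.68 / (167.6 × 165) = 0.00016924
20 log₁₀(0.00016924) = -75.43 dB
∠(j165 + 29.4) = arctan(165/29.4) = 79.90°
∠(j165) = 90.00°
∠L(j165) = − (79.90° + 90.00°) = -169.90°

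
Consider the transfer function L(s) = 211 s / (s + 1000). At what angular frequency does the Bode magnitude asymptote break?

The single real pole at s = −1000 gives a corner at ω = 1000 rad/s.

1000 rad/s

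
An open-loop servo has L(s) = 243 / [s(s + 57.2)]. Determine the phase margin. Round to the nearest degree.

Gain crossover: |L(jω)| = 1 at ω ≈ 4.24 rad/sec.
∠L(j4.24) = −90° − arctan(4.24/57.2) ≈ -94.24°
PM = 180° + (-94.24°) = 85.76°

86 deg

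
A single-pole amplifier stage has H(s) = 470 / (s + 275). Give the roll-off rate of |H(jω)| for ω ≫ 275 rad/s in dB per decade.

-20 dB/decade

With 0 zeros and 1 pole, the high-frequency asymptotic slope is 20 × (0 − 1) = -20 dB/decade.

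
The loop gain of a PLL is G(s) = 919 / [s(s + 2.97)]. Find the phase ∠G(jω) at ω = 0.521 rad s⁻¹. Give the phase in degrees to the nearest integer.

∠(j0.521 + 2.97) = arctan(0.521/2.97) = 9.95°
∠(j0.521) = 90.00°
∠G(j0.521) = − (9.95° + 90.00°) = -99.95°

-100°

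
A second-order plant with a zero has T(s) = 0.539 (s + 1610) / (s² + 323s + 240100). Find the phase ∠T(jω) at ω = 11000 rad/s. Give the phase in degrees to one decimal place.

∠(j11000 + 1610) = arctan(11000/1610) = 81.67°
∠[(j11000)² + 323(j11000) + 240100] = ∠[-1.2076e+08 + j3.553e+06] = 178.31°
∠T(j11000) = 81.67° − 178.31° = -96.64°

-96.6°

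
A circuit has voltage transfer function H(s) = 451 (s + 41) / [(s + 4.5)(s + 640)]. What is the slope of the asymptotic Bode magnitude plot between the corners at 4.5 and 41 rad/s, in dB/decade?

-20 dB/decade

In this band the factors already past their corner are: pole at 4.5; net slope = -20 dB/decade.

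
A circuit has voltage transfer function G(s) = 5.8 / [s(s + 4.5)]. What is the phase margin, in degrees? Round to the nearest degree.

75°

Gain crossover: |G(jω)| = 1 at ω ≈ 1.24 rad/s.
∠G(j1.24) = −90° − arctan(1.24/4.5) ≈ -105.43°
PM = 180° + (-105.43°) = 74.57°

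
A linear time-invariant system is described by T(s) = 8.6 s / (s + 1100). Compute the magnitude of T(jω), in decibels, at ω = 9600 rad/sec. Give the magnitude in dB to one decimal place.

18.6 dB

|j9600| = 9600
|j9600 + 1100| = √(9600² + 1100²) = 9663
|T(j9600)| = 8.6 × 9600 / 9663 = 8.5441
20 log₁₀(8.5441) = 18.63 dB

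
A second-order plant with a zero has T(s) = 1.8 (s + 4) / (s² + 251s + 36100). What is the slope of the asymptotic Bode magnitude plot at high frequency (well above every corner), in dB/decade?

-20 dB/decade

With 1 zero and 2 poles, the high-frequency asymptotic slope is 20 × (1 − 2) = -20 dB/decade.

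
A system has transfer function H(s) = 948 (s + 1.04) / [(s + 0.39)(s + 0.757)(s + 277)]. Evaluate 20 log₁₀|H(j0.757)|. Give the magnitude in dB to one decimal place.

13.7 dB

|j0.757 + 1.04| = √(0.757² + 1.04²) = 1.286
|j0.757 + 0.39| = √(0.757² + 0.39²) = 0.8516
|j0.757 + 0.757| = √(0.757² + 0.757²) = 1.071
|j0.757 + 277| = √(0.757² + 277²) = 277
|H(j0.757)| = 948 × 1.286 / (0.8516 × 1.071 × 277) = 4.829
20 log₁₀(4.829) = 13.68 dB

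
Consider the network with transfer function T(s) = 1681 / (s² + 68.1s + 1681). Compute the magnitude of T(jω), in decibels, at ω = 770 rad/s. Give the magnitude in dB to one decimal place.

|(j770)² + 68.1(j770) + 1681| = |-5.9122e+05 + j52437| = 5.935e+05
|T(j770)| = 1681 / 5.935e+05 = 0.0028322
20 log₁₀(0.0028322) = -50.96 dB

-51.0 dB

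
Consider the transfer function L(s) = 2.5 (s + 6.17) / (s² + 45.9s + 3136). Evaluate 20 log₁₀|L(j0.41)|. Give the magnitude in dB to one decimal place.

-46.1 dB

|j0.41 + 6.17| = √(0.41² + 6.17²) = 6.184
|(j0.41)² + 45.9(j0.41) + 3136| = |3135.8 + j18.819| = 3136
|L(j0.41)| = 2.5 × 6.184 / 3136 = 0.0049297
20 log₁₀(0.0049297) = -46.14 dB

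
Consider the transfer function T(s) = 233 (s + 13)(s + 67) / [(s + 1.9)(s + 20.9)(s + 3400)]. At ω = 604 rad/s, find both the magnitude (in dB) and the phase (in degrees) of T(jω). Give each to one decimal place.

|T| = -23.4 dB, ∠T = -15.5°

|j604 + 13| = √(604² + 13²) = 604.1
|j604 + 67| = √(604² + 67²) = 607.7
|j604 + 1.9| = √(604² + 1.9²) = 604
|j604 + 20.9| = √(604² + 20.9²) = 604.4
|j604 + 3400| = √(604² + 3400²) = 3453
|T(j604)| = 233 × 604.1 × 607.7 / (604 × 604.4 × 3453) = 0.067862
20 log₁₀(0.067862) = -23.37 dB
∠(j604 + 13) = arctan(604/13) = 88.77°
∠(j604 + 67) = arctan(604/67) = 83.67°
∠(j604 + 1.9) = arctan(604/1.9) = 89.82°
∠(j604 + 20.9) = arctan(604/20.9) = 88.02°
∠(j604 + 3400) = arctan(604/3400) = 10.07°
∠T(j604) = 88.77° + 83.67° − (89.82° + 88.02° + 10.07°) = -15.47°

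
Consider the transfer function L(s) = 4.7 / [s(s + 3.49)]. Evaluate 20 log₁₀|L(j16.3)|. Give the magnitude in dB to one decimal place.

|j16.3 + 3.49| = √(16.3² + 3.49²) = 16.67
|j16.3| = 16.3
|L(j16.3)| = 4.7 / (16.67 × 16.3) = 0.017298
20 log₁₀(0.017298) = -35.24 dB

-35.2 dB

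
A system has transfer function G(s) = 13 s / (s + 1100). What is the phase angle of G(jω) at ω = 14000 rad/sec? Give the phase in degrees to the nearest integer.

4°

∠(j14000) = 90.00°
∠(j14000 + 1100) = arctan(14000/1100) = 85.51°
∠G(j14000) = 90.00° − 85.51° = 4.49°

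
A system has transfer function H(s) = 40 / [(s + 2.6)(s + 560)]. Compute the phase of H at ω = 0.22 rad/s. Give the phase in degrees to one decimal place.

-4.9°

∠(j0.22 + 2.6) = arctan(0.22/2.6) = 4.84°
∠(j0.22 + 560) = arctan(0.22/560) = 0.02°
∠H(j0.22) = − (4.84° + 0.02°) = -4.86°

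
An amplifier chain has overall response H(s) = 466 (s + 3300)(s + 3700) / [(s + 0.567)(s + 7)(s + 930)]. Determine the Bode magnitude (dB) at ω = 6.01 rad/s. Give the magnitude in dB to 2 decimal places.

100.82 dB

|j6.01 + 3300| = √(6.01² + 3300²) = 3300
|j6.01 + 3700| = √(6.01² + 3700²) = 3700
|j6.01 + 0.567| = √(6.01² + 0.567²) = 6.037
|j6.01 + 7| = √(6.01² + 7²) = 9.226
|j6.01 + 930| = √(6.01² + 930²) = 930
|H(j6.01)| = 466 × 3300 × 3700 / (6.037 × 9.226 × 930) = 1.0985e+05
20 log₁₀(1.0985e+05) = 100.816 dB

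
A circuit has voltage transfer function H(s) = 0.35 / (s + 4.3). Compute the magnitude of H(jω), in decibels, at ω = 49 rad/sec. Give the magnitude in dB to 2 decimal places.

-42.96 dB

|j49 + 4.3| = √(49² + 4.3²) = 49.19
|H(j49)| = 0.35 / 49.19 = 0.0071155
20 log₁₀(0.0071155) = -42.956 dB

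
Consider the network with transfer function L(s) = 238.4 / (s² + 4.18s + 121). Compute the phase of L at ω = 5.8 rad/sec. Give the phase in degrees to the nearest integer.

∠[(j5.8)² + 4.18(j5.8) + 121] = ∠[87.36 + j24.244] = 15.51°
∠L(j5.8) = −15.51° = -15.51°

-16 deg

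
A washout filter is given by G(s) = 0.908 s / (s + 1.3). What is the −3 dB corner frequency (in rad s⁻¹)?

1.3 rad s⁻¹

For a single-pole high-pass, the −3 dB point is at the pole: ω = 1.3 rad s⁻¹.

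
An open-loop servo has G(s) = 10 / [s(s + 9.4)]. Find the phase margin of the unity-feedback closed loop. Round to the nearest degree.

Gain crossover: |G(jω)| = 1 at ω ≈ 1.06 rad s⁻¹.
∠G(j1.06) = −90° − arctan(1.06/9.4) ≈ -96.42°
PM = 180° + (-96.42°) = 83.58°

84 deg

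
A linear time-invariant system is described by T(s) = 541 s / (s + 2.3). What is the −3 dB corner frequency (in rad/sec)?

2.3 rad/sec

For a single-pole high-pass, the −3 dB point is at the pole: ω = 2.3 rad/sec.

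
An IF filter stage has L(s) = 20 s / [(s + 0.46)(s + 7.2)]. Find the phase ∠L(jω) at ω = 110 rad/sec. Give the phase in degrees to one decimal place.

-86.0 deg

∠(j110) = 90.00°
∠(j110 + 0.46) = arctan(110/0.46) = 89.76°
∠(j110 + 7.2) = arctan(110/7.2) = 86.26°
∠L(j110) = 90.00° − (89.76° + 86.26°) = -86.02°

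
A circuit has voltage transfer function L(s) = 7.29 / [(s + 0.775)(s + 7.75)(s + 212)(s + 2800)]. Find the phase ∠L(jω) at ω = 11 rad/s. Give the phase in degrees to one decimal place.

-144.0°

∠(j11 + 0.775) = arctan(11/0.775) = 85.97°
∠(j11 + 7.75) = arctan(11/7.75) = 54.83°
∠(j11 + 212) = arctan(11/212) = 2.97°
∠(j11 + 2800) = arctan(11/2800) = 0.23°
∠L(j11) = − (85.97° + 54.83° + 2.97° + 0.23°) = -144.00°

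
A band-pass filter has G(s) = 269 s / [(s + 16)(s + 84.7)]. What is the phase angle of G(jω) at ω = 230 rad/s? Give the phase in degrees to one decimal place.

-65.8 deg

∠(j230) = 90.00°
∠(j230 + 16) = arctan(230/16) = 86.02°
∠(j230 + 84.7) = arctan(230/84.7) = 69.78°
∠G(j230) = 90.00° − (86.02° + 69.78°) = -65.80°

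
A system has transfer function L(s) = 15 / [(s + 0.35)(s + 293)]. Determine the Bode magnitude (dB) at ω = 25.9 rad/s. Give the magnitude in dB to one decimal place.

-54.1 dB

|j25.9 + 0.35| = √(25.9² + 0.35²) = 25.9
|j25.9 + 293| = √(25.9² + 293²) = 294.1
|L(j25.9)| = 15 / (25.9 × 294.1) = 0.0019688
20 log₁₀(0.0019688) = -54.12 dB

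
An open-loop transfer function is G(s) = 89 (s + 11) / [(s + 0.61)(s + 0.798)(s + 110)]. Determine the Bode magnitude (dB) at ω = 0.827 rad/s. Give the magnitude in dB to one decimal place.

17.6 dB

|j0.827 + 11| = √(0.827² + 11²) = 11.03
|j0.827 + 0.61| = √(0.827² + 0.61²) = 1.028
|j0.827 + 0.798| = √(0.827² + 0.798²) = 1.149
|j0.827 + 110| = √(0.827² + 110²) = 110
|G(j0.827)| = 89 × 11.03 / (1.028 × 1.149 × 110) = 7.5571
20 log₁₀(7.5571) = 17.57 dB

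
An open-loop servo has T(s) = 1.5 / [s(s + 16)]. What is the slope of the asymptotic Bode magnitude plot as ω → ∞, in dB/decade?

With 0 zeros and 2 poles, the high-frequency asymptotic slope is 20 × (0 − 2) = -40 dB/decade.

-40 dB/decade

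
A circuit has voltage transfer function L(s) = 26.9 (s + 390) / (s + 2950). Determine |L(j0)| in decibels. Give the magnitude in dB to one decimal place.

L(0) = 26.9 × 390 / 2950 = 3.5563
20 log₁₀(3.5563) = 11.02 dB

11.0 dB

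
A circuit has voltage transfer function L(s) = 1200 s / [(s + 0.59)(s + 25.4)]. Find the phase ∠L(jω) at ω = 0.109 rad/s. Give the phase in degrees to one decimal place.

79.3°

∠(j0.109) = 90.00°
∠(j0.109 + 0.59) = arctan(0.109/0.59) = 10.47°
∠(j0.109 + 25.4) = arctan(0.109/25.4) = 0.25°
∠L(j0.109) = 90.00° − (10.47° + 0.25°) = 79.29°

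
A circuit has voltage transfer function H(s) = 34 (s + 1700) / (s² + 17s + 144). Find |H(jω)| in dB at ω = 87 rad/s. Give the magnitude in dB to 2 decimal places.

17.67 dB

|j87 + 1700| = √(87² + 1700²) = 1702
|(j87)² + 17(j87) + 144| = |-7425 + j1479| = 7571
|H(j87)| = 34 × 1702 / 7571 = 7.6445
20 log₁₀(7.6445) = 17.667 dB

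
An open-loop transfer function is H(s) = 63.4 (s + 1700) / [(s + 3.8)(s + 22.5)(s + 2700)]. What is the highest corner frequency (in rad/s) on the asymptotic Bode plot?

2700 rad/s

Break frequencies occur at each pole and zero magnitude: 3.8 rad/s, 22.5 rad/s, 1700 rad/s, 2700 rad/s.
The highest is 2700 rad/s.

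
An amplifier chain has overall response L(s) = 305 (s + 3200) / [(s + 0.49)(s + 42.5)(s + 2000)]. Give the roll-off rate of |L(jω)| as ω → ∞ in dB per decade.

-40 dB/decade

With 1 zero and 3 poles, the high-frequency asymptotic slope is 20 × (1 − 3) = -40 dB/decade.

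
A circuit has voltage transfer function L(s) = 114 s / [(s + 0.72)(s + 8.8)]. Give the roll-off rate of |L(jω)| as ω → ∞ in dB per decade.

-20 dB/decade

With 1 zero and 2 poles, the high-frequency asymptotic slope is 20 × (1 − 2) = -20 dB/decade.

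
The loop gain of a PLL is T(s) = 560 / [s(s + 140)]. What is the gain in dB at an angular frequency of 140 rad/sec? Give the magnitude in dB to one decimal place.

|j140 + 140| = √(140² + 140²) = 198
|j140| = 140
|T(j140)| = 560 / (198 × 140) = 0.020203
20 log₁₀(0.020203) = -33.89 dB

-33.9 dB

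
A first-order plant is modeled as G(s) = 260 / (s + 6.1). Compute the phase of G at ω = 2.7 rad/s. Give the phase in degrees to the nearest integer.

-24°

∠(j2.7 + 6.1) = arctan(2.7/6.1) = 23.88°
∠G(j2.7) = −23.88° = -23.88°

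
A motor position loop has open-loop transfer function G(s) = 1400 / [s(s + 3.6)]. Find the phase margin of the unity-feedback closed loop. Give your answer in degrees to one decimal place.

5.5°

Gain crossover: |G(jω)| = 1 at ω ≈ 37.3 rad/s.
∠G(j37.3) = −90° − arctan(37.3/3.6) ≈ -174.49°
PM = 180° + (-174.49°) = 5.51°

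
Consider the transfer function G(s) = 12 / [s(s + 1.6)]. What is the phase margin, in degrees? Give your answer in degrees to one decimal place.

26.0°

Gain crossover: |G(jω)| = 1 at ω ≈ 3.28 rad/s.
∠G(j3.28) = −90° − arctan(3.28/1.6) ≈ -154.03°
PM = 180° + (-154.03°) = 25.97°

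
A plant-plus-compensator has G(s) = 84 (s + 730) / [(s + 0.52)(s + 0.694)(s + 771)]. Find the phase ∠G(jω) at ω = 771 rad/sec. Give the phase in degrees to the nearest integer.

∠(j771 + 730) = arctan(771/730) = 46.56°
∠(j771 + 0.52) = arctan(771/0.52) = 89.96°
∠(j771 + 0.694) = arctan(771/0.694) = 89.95°
∠(j771 + 771) = arctan(771/771) = 45.00°
∠G(j771) = 46.56° − (89.96° + 89.95° + 45.00°) = -178.35°

-178 deg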